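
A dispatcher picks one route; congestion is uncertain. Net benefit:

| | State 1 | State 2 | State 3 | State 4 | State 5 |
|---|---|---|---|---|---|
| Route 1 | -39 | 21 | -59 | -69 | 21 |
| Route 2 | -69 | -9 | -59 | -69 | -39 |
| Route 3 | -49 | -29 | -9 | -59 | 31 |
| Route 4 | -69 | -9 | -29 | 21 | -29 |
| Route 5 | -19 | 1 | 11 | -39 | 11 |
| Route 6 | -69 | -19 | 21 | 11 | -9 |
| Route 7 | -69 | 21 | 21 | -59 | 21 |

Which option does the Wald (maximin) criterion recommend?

Route 5

Row minima: Route 1=-69, Route 2=-69, Route 3=-59, Route 4=-69, Route 5=-39, Route 6=-69, Route 7=-69
Best worst-case = -39 → Route 5.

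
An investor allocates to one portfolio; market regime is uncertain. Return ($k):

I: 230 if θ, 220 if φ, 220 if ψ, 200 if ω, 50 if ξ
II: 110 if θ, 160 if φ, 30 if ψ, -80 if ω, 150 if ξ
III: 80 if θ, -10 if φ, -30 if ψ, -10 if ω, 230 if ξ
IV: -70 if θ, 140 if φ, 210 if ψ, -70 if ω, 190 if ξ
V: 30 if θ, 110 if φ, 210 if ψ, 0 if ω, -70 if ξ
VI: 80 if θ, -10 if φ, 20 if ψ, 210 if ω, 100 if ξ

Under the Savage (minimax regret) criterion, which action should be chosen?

I

Column bests: θ=230, φ=220, ψ=220, ω=210, ξ=230.
I regrets: 0, 0, 0, 10, 180 → max 180
II regrets: 120, 60, 190, 290, 80 → max 290
III regrets: 150, 230, 250, 220, 0 → max 250
IV regrets: 300, 80, 10, 280, 40 → max 300
V regrets: 200, 110, 10, 210, 300 → max 300
VI regrets: 150, 230, 200, 0, 130 → max 230
Smallest max regret = 180 → I.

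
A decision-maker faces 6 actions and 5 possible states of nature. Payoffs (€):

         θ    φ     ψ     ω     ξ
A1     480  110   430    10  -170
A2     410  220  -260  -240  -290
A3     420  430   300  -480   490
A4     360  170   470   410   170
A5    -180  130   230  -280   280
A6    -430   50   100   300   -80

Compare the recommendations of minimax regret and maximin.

Column bests: θ=480, φ=430, ψ=470, ω=410, ξ=490.
A1 regrets: 0, 320, 40, 400, 660 → max 660
A2 regrets: 70, 210, 730, 650, 780 → max 780
A3 regrets: 60, 0, 170, 890, 0 → max 890
A4 regrets: 120, 260, 0, 0, 320 → max 320
A5 regrets: 660, 300, 240, 690, 210 → max 690
A6 regrets: 910, 380, 370, 110, 570 → max 910
Smallest max regret = 320 → A4.
Row minima: A1=-170, A2=-290, A3=-480, A4=170, A5=-280, A6=-430
Best worst-case = 170 → A4.

minimax regret → A4; maximin → A4 (agree)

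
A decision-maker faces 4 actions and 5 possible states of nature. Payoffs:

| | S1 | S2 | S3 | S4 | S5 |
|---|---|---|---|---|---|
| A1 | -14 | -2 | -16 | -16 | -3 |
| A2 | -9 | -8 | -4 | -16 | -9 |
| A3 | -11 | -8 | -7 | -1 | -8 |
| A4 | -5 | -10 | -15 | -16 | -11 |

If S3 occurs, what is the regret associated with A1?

Best payoff under S3 is -4.
Regret = -4 − (-16) = 12.

12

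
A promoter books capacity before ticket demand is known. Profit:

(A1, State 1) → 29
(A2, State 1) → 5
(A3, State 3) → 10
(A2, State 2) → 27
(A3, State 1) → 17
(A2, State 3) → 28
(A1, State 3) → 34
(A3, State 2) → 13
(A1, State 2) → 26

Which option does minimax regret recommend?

Column bests: State 1=29, State 2=27, State 3=34.
A1 regrets: 0, 1, 0 → max 1
A2 regrets: 24, 0, 6 → max 24
A3 regrets: 12, 14, 24 → max 24
Smallest max regret = 1 → A1.

A1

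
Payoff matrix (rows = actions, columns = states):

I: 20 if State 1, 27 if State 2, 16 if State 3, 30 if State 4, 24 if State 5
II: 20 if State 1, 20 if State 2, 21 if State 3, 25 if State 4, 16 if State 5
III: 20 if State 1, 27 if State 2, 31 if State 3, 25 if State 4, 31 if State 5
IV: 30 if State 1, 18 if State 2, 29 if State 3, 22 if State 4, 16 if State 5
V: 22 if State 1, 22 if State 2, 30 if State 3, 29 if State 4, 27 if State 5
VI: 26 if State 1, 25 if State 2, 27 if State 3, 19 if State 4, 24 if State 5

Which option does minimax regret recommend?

Column bests: State 1=30, State 2=27, State 3=31, State 4=30, State 5=31.
I regrets: 10, 0, 15, 0, 7 → max 15
II regrets: 10, 7, 10, 5, 15 → max 15
III regrets: 10, 0, 0, 5, 0 → max 10
IV regrets: 0, 9, 2, 8, 15 → max 15
V regrets: 8, 5, 1, 1, 4 → max 8
VI regrets: 4, 2, 4, 11, 7 → max 11
Smallest max regret = 8 → V.

V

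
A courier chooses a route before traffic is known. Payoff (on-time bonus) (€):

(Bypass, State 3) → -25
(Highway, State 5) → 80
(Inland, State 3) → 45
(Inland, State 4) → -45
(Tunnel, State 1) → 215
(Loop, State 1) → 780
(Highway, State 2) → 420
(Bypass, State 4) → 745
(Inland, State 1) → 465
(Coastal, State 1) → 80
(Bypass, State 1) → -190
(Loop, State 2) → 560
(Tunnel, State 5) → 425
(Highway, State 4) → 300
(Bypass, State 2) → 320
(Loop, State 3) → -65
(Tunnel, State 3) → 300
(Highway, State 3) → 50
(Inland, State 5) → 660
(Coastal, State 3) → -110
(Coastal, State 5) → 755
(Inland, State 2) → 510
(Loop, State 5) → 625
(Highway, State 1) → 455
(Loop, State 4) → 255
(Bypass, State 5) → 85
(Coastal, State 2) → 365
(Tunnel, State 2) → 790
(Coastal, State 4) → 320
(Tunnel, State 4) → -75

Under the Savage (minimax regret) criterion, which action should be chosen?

Loop

Column bests: State 1=780, State 2=790, State 3=300, State 4=745, State 5=755.
Tunnel regrets: 565, 0, 0, 820, 330 → max 820
Inland regrets: 315, 280, 255, 790, 95 → max 790
Highway regrets: 325, 370, 250, 445, 675 → max 675
Coastal regrets: 700, 425, 410, 425, 0 → max 700
Loop regrets: 0, 230, 365, 490, 130 → max 490
Bypass regrets: 970, 470, 325, 0, 670 → max 970
Smallest max regret = 490 → Loop.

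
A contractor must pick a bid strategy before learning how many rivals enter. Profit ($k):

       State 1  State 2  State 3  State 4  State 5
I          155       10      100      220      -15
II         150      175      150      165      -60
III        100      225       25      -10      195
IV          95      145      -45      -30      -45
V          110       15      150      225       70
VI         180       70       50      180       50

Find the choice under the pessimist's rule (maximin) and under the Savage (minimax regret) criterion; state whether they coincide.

Row minima: I=-15, II=-60, III=-10, IV=-45, V=15, VI=50
Best worst-case = 50 → VI.
Column bests: State 1=180, State 2=225, State 3=150, State 4=225, State 5=195.
I regrets: 25, 215, 50, 5, 210 → max 215
II regrets: 30, 50, 0, 60, 255 → max 255
III regrets: 80, 0, 125, 235, 0 → max 235
IV regrets: 85, 80, 195, 255, 240 → max 255
V regrets: 70, 210, 0, 0, 125 → max 210
VI regrets: 0, 155, 100, 45, 145 → max 155
Smallest max regret = 155 → VI.

maximin → VI; minimax regret → VI (agree)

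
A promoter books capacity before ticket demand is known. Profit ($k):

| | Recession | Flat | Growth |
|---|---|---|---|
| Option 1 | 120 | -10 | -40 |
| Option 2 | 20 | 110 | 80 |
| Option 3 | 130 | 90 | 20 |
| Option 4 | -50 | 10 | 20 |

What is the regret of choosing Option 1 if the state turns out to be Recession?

Best payoff under Recession is 130.
Regret = 130 − 120 = 10.

10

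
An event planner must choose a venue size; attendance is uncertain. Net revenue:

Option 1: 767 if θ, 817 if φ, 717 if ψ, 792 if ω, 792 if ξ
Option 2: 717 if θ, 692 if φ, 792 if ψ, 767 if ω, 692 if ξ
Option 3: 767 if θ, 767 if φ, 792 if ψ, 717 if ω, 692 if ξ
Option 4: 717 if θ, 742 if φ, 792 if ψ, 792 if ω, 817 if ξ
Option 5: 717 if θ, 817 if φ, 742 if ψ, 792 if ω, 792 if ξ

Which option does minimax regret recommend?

Column bests: θ=767, φ=817, ψ=792, ω=792, ξ=817.
Option 1 regrets: 0, 0, 75, 0, 25 → max 75
Option 2 regrets: 50, 125, 0, 25, 125 → max 125
Option 3 regrets: 0, 50, 0, 75, 125 → max 125
Option 4 regrets: 50, 75, 0, 0, 0 → max 75
Option 5 regrets: 50, 0, 50, 0, 25 → max 50
Smallest max regret = 50 → Option 5.

Option 5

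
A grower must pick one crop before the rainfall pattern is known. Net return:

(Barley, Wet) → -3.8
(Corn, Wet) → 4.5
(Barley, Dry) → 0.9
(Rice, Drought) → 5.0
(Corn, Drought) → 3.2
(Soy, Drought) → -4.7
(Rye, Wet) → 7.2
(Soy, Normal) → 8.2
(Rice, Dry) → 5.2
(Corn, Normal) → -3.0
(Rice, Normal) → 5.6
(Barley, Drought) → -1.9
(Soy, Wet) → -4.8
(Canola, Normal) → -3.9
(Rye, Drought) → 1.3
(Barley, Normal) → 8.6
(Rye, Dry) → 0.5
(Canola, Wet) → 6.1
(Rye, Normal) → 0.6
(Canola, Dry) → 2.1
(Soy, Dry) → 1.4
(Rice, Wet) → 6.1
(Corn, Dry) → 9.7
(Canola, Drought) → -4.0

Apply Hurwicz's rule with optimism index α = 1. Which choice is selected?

Corn: 1·9.7 + 0·(-3.0) = 9.7
Rye: 1·7.2 + 0·0.5 = 7.2
Rice: 1·6.1 + 0·5.0 = 6.1
Barley: 1·8.6 + 0·(-3.8) = 8.6
Canola: 1·6.1 + 0·(-4.0) = 6.1
Soy: 1·8.2 + 0·(-4.8) = 8.2
Highest Hurwicz score = 9.7 → Corn.

Corn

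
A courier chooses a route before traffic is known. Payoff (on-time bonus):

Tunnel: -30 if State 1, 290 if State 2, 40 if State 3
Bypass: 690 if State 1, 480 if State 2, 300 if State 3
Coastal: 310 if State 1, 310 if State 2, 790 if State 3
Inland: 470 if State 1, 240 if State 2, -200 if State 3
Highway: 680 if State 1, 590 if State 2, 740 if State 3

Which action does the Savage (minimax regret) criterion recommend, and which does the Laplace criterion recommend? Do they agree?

minimax regret → Highway; laplace → Highway (agree)

Column bests: State 1=690, State 2=590, State 3=790.
Tunnel regrets: 720, 300, 750 → max 750
Bypass regrets: 0, 110, 490 → max 490
Coastal regrets: 380, 280, 0 → max 380
Inland regrets: 220, 350, 990 → max 990
Highway regrets: 10, 0, 50 → max 50
Smallest max regret = 50 → Highway.
Row averages: Tunnel=100, Bypass=490, Coastal=470, Inland=170, Highway=670
Highest average = 670 → Highway.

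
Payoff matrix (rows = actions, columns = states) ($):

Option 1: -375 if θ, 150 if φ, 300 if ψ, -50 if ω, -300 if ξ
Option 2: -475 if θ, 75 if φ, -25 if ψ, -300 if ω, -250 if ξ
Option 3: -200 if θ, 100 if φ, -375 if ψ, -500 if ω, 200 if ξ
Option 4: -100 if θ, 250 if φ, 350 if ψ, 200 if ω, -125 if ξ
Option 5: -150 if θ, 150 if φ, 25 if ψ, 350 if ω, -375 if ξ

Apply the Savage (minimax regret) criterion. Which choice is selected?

Option 4

Column bests: θ=-100, φ=250, ψ=350, ω=350, ξ=200.
Option 1 regrets: 275, 100, 50, 400, 500 → max 500
Option 2 regrets: 375, 175, 375, 650, 450 → max 650
Option 3 regrets: 100, 150, 725, 850, 0 → max 850
Option 4 regrets: 0, 0, 0, 150, 325 → max 325
Option 5 regrets: 50, 100, 325, 0, 575 → max 575
Smallest max regret = 325 → Option 4.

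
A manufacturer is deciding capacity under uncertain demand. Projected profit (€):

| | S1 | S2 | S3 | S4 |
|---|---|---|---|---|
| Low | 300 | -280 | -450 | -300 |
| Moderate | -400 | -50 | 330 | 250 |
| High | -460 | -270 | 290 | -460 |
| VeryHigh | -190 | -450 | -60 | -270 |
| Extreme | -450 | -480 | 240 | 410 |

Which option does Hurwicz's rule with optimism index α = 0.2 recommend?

Low: 0.2·300 + 0.8·(-450) = -300
Moderate: 0.2·330 + 0.8·(-400) = -254
High: 0.2·290 + 0.8·(-460) = -310
VeryHigh: 0.2·(-60) + 0.8·(-450) = -372
Extreme: 0.2·410 + 0.8·(-480) = -302
Highest Hurwicz score = -254 → Moderate.

Moderate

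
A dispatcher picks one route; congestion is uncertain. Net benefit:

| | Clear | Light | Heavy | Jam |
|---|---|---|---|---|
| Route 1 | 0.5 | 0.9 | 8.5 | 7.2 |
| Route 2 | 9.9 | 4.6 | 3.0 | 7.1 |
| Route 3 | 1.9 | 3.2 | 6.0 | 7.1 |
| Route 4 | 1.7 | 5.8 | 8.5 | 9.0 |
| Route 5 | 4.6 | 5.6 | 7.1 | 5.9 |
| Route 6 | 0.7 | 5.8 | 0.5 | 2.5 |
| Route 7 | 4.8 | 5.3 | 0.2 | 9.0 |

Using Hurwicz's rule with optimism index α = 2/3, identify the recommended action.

Route 1: 2/3·8.5 + 1/3·0.5 = 35/6
Route 2: 2/3·9.9 + 1/3·3.0 = 7.6
Route 3: 2/3·7.1 + 1/3·1.9 = 161/30
Route 4: 2/3·9.0 + 1/3·1.7 = 197/30
Route 5: 2/3·7.1 + 1/3·4.6 = 94/15
Route 6: 2/3·5.8 + 1/3·0.5 = 121/30
Route 7: 2/3·9.0 + 1/3·0.2 = 91/15
Highest Hurwicz score = 7.6 → Route 2.

Route 2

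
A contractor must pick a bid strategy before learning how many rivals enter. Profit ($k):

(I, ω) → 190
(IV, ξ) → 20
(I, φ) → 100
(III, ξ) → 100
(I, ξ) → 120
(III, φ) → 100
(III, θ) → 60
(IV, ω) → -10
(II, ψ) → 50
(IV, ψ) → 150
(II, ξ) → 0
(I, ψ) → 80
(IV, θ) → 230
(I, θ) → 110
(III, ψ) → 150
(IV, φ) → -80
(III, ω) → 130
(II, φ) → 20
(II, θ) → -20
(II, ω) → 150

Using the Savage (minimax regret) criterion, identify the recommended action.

Column bests: θ=230, φ=100, ψ=150, ω=190, ξ=120.
I regrets: 120, 0, 70, 0, 0 → max 120
II regrets: 250, 80, 100, 40, 120 → max 250
III regrets: 170, 0, 0, 60, 20 → max 170
IV regrets: 0, 180, 0, 200, 100 → max 200
Smallest max regret = 120 → I.

I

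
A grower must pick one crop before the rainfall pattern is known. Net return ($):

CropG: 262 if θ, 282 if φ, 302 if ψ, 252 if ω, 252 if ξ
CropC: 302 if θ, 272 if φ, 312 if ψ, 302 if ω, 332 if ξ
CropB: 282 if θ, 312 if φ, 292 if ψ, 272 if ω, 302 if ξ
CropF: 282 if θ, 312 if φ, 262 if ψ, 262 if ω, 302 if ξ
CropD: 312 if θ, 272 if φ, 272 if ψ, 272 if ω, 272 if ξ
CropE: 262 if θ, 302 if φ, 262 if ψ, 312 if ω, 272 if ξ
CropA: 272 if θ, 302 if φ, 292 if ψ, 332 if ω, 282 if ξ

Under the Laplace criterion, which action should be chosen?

Row averages: CropG=270, CropC=304, CropB=292, CropF=284, CropD=280, CropE=282, CropA=296
Highest average = 304 → CropC.

CropC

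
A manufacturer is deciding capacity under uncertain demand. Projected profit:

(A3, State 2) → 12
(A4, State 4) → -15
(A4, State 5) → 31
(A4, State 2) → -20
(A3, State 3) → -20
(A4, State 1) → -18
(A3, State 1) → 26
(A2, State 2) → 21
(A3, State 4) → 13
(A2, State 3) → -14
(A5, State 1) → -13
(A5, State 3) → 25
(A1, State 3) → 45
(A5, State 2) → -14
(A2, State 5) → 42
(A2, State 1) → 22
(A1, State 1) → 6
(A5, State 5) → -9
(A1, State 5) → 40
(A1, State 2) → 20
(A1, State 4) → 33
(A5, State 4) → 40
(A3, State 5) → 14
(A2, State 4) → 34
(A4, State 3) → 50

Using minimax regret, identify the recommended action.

Column bests: State 1=26, State 2=21, State 3=50, State 4=40, State 5=42.
A1 regrets: 20, 1, 5, 7, 2 → max 20
A2 regrets: 4, 0, 64, 6, 0 → max 64
A3 regrets: 0, 9, 70, 27, 28 → max 70
A4 regrets: 44, 41, 0, 55, 11 → max 55
A5 regrets: 39, 35, 25, 0, 51 → max 51
Smallest max regret = 20 → A1.

A1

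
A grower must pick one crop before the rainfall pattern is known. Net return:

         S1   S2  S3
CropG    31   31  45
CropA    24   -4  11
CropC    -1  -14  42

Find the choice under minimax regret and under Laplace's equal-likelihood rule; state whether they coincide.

minimax regret → CropG; laplace → CropG (agree)

Column bests: S1=31, S2=31, S3=45.
CropG regrets: 0, 0, 0 → max 0
CropA regrets: 7, 35, 34 → max 35
CropC regrets: 32, 45, 3 → max 45
Smallest max regret = 0 → CropG.
Row averages: CropG=107/3, CropA=31/3, CropC=9
Highest average = 107/3 → CropG.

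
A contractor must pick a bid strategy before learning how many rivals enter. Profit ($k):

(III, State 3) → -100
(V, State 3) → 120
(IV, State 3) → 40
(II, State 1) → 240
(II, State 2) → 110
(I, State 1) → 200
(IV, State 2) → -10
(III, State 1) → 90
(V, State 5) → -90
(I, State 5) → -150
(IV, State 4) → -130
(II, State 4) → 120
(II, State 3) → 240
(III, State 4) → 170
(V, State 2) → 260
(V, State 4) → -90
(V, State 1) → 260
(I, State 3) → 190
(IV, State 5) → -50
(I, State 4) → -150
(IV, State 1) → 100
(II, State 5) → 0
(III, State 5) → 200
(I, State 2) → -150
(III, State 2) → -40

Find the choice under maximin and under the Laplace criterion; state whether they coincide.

maximin → II; laplace → II (agree)

Row minima: I=-150, II=0, III=-100, IV=-130, V=-90
Best worst-case = 0 → II.
Row averages: I=-12, II=142, III=64, IV=-10, V=92
Highest average = 142 → II.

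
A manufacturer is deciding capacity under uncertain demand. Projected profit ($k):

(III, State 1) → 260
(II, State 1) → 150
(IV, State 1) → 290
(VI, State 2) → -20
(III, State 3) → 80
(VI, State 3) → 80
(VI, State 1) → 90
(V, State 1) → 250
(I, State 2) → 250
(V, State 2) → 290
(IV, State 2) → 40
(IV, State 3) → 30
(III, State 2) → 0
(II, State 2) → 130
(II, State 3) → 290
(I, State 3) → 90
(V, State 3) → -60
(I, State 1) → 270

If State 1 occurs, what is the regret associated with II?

Best payoff under State 1 is 290.
Regret = 290 − 150 = 140.

140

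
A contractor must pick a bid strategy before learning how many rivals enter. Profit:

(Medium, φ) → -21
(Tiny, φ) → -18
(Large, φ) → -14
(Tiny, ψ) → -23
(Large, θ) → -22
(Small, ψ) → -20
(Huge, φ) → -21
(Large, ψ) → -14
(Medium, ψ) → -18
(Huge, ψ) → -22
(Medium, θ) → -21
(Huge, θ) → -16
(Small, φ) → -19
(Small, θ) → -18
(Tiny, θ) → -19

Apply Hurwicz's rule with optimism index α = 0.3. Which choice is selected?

Tiny: 0.3·(-18) + 0.7·(-23) = -21.5
Small: 0.3·(-18) + 0.7·(-20) = -19.4
Medium: 0.3·(-18) + 0.7·(-21) = -20.1
Large: 0.3·(-14) + 0.7·(-22) = -19.6
Huge: 0.3·(-16) + 0.7·(-22) = -20.2
Highest Hurwicz score = -19.4 → Small.

Small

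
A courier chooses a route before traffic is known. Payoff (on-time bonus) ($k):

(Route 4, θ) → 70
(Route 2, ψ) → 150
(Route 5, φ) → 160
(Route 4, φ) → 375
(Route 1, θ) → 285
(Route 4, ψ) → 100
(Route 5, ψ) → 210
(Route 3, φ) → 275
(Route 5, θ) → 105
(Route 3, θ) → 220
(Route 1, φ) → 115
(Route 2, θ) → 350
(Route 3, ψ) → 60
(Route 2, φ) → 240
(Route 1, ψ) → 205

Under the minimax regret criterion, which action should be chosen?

Route 2

Column bests: θ=350, φ=375, ψ=210.
Route 1 regrets: 65, 260, 5 → max 260
Route 2 regrets: 0, 135, 60 → max 135
Route 3 regrets: 130, 100, 150 → max 150
Route 4 regrets: 280, 0, 110 → max 280
Route 5 regrets: 245, 215, 0 → max 245
Smallest max regret = 135 → Route 2.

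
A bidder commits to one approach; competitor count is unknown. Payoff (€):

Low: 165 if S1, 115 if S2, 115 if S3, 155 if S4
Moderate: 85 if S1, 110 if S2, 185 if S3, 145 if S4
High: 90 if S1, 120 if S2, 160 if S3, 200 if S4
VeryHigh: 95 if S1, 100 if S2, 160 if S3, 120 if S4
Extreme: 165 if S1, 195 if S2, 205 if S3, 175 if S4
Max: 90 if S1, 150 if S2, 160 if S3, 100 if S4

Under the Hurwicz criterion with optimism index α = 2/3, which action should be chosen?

Extreme

Low: 2/3·165 + 1/3·115 = 445/3
Moderate: 2/3·185 + 1/3·85 = 455/3
High: 2/3·200 + 1/3·90 = 490/3
VeryHigh: 2/3·160 + 1/3·95 = 415/3
Extreme: 2/3·205 + 1/3·165 = 575/3
Max: 2/3·160 + 1/3·90 = 410/3
Highest Hurwicz score = 575/3 → Extreme.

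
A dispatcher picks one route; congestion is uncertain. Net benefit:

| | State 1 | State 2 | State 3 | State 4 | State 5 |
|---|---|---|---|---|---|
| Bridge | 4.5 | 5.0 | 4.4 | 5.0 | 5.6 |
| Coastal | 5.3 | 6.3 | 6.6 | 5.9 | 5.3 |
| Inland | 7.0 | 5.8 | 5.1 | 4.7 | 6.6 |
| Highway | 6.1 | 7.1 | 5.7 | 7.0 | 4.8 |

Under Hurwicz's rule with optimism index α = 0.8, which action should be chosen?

Highway

Bridge: 0.8·5.6 + 0.2·4.4 = 5.36
Coastal: 0.8·6.6 + 0.2·5.3 = 6.34
Inland: 0.8·7.0 + 0.2·4.7 = 6.54
Highway: 0.8·7.1 + 0.2·4.8 = 6.64
Highest Hurwicz score = 6.64 → Highway.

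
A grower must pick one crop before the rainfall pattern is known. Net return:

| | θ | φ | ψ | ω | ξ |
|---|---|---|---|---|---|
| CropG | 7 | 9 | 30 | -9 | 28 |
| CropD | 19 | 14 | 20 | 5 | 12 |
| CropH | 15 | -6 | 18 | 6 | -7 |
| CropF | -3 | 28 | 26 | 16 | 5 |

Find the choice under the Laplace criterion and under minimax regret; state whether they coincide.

Row averages: CropG=13, CropD=14, CropH=5.2, CropF=14.4
Highest average = 14.4 → CropF.
Column bests: θ=19, φ=28, ψ=30, ω=16, ξ=28.
CropG regrets: 12, 19, 0, 25, 0 → max 25
CropD regrets: 0, 14, 10, 11, 16 → max 16
CropH regrets: 4, 34, 12, 10, 35 → max 35
CropF regrets: 22, 0, 4, 0, 23 → max 23
Smallest max regret = 16 → CropD.

laplace → CropF; minimax regret → CropD (disagree)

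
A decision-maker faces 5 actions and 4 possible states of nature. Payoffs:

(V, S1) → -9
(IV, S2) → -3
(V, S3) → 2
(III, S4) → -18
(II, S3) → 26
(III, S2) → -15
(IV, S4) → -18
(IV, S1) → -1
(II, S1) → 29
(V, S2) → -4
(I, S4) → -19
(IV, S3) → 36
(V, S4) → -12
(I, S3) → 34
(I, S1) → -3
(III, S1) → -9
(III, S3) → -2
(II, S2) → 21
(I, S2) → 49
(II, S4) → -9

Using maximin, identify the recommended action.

Row minima: I=-19, II=-9, III=-18, IV=-18, V=-12
Best worst-case = -9 → II.

II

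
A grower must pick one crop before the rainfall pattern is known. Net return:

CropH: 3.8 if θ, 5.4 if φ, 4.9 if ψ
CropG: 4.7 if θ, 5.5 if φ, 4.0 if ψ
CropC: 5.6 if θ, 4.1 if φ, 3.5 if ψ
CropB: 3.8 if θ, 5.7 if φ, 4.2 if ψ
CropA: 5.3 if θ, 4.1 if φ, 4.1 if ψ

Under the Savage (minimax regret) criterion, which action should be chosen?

CropG

Column bests: θ=5.6, φ=5.7, ψ=4.9.
CropH regrets: 1.8, 0.3, 0.0 → max 1.8
CropG regrets: 0.9, 0.2, 0.9 → max 0.9
CropC regrets: 0.0, 1.6, 1.4 → max 1.6
CropB regrets: 1.8, 0.0, 0.7 → max 1.8
CropA regrets: 0.3, 1.6, 0.8 → max 1.6
Smallest max regret = 0.9 → CropG.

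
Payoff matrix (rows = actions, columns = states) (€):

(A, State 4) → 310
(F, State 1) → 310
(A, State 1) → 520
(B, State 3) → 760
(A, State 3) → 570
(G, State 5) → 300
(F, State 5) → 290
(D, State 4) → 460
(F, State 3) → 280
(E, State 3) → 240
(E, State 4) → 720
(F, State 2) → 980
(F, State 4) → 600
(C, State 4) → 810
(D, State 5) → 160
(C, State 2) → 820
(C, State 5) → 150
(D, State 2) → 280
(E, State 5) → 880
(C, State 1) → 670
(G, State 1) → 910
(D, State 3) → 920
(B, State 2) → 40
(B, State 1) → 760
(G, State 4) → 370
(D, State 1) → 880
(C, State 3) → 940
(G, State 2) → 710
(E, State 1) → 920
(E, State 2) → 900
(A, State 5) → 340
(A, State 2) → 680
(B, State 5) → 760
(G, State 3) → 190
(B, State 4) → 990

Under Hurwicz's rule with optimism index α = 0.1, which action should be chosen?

A: 0.1·680 + 0.9·310 = 347
B: 0.1·990 + 0.9·40 = 135
C: 0.1·940 + 0.9·150 = 229
D: 0.1·920 + 0.9·160 = 236
E: 0.1·920 + 0.9·240 = 308
F: 0.1·980 + 0.9·280 = 350
G: 0.1·910 + 0.9·190 = 262
Highest Hurwicz score = 350 → F.

F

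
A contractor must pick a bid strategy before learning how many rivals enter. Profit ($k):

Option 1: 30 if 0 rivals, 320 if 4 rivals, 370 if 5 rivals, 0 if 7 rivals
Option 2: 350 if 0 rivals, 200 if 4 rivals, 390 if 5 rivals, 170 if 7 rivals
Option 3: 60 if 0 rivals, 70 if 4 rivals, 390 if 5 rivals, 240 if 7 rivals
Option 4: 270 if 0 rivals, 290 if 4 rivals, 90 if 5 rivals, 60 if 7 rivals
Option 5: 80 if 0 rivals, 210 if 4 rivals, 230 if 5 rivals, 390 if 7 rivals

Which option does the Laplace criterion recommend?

Option 2

Row averages: Option 1=180, Option 2=277.5, Option 3=190, Option 4=177.5, Option 5=227.5
Highest average = 277.5 → Option 2.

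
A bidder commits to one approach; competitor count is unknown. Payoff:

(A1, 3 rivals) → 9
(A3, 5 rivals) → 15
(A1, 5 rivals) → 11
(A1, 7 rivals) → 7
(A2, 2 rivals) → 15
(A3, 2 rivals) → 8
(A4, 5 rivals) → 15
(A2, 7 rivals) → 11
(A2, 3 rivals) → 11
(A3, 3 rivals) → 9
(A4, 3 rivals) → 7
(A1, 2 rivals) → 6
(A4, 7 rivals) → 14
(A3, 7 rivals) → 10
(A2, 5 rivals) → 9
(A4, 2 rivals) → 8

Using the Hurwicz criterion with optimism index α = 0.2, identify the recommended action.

A2

A1: 0.2·11 + 0.8·6 = 7
A2: 0.2·15 + 0.8·9 = 10.2
A3: 0.2·15 + 0.8·8 = 9.4
A4: 0.2·15 + 0.8·7 = 8.6
Highest Hurwicz score = 10.2 → A2.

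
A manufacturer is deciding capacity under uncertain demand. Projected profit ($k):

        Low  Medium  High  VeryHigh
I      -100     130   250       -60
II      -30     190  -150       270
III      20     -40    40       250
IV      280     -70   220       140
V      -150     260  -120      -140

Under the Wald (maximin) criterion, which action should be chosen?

Row minima: I=-100, II=-150, III=-40, IV=-70, V=-150
Best worst-case = -40 → III.

III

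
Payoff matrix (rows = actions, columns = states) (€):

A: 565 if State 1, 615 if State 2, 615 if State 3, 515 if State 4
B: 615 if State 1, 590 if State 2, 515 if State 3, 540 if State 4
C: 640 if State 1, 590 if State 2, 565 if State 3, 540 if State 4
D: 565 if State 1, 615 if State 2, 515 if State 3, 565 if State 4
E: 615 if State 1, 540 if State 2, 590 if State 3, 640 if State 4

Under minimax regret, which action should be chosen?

E

Column bests: State 1=640, State 2=615, State 3=615, State 4=640.
A regrets: 75, 0, 0, 125 → max 125
B regrets: 25, 25, 100, 100 → max 100
C regrets: 0, 25, 50, 100 → max 100
D regrets: 75, 0, 100, 75 → max 100
E regrets: 25, 75, 25, 0 → max 75
Smallest max regret = 75 → E.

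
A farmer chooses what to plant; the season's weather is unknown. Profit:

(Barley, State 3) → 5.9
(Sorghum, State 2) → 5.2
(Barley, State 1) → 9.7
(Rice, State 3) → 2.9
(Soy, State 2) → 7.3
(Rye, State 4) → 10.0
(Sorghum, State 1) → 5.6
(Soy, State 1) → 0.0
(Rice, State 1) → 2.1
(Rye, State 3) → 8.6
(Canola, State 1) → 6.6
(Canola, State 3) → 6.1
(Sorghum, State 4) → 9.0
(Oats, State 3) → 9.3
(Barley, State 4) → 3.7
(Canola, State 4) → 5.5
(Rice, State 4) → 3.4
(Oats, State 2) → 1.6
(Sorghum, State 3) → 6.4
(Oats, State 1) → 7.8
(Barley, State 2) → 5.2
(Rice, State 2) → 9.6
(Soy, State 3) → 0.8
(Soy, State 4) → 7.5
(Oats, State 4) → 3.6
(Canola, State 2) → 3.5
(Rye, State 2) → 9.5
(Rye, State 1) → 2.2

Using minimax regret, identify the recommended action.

Column bests: State 1=9.7, State 2=9.6, State 3=9.3, State 4=10.0.
Canola regrets: 3.1, 6.1, 3.2, 4.5 → max 6.1
Rye regrets: 7.5, 0.1, 0.7, 0.0 → max 7.5
Soy regrets: 9.7, 2.3, 8.5, 2.5 → max 9.7
Rice regrets: 7.6, 0.0, 6.4, 6.6 → max 7.6
Sorghum regrets: 4.1, 4.4, 2.9, 1.0 → max 4.4
Oats regrets: 1.9, 8.0, 0.0, 6.4 → max 8.0
Barley regrets: 0.0, 4.4, 3.4, 6.3 → max 6.3
Smallest max regret = 4.4 → Sorghum.

Sorghum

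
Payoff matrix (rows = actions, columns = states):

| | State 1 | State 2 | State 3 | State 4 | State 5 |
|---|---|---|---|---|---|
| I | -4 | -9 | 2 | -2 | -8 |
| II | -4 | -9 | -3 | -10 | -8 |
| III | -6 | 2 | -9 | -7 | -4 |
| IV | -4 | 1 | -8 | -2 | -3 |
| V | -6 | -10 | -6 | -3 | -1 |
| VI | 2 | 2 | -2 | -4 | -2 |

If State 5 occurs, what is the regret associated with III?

3

Best payoff under State 5 is -1.
Regret = -1 − (-4) = 3.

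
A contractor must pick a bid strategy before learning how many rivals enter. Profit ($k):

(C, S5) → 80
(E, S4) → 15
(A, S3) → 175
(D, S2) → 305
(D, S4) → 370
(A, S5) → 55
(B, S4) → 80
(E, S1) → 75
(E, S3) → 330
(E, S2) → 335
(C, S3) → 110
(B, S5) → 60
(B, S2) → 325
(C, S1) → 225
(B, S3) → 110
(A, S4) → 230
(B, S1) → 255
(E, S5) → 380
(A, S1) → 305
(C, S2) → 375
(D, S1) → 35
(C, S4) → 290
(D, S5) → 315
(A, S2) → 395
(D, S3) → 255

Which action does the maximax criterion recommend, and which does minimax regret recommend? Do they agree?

Row maxima: A=395, B=325, C=375, D=370, E=380
Best best-case = 395 → A.
Column bests: S1=305, S2=395, S3=330, S4=370, S5=380.
A regrets: 0, 0, 155, 140, 325 → max 325
B regrets: 50, 70, 220, 290, 320 → max 320
C regrets: 80, 20, 220, 80, 300 → max 300
D regrets: 270, 90, 75, 0, 65 → max 270
E regrets: 230, 60, 0, 355, 0 → max 355
Smallest max regret = 270 → D.

maximax → A; minimax regret → D (disagree)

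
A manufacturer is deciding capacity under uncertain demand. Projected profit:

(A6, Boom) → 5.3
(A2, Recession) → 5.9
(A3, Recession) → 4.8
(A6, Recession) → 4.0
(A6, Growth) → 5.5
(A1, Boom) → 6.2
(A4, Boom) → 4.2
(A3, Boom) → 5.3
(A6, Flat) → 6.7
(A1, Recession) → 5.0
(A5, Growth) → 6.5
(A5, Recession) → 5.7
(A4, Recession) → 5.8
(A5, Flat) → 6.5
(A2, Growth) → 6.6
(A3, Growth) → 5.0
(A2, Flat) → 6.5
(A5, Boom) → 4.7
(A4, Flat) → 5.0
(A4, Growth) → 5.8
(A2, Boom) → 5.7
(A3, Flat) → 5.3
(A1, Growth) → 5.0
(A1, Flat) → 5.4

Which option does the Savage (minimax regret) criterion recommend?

Column bests: Recession=5.9, Flat=6.7, Growth=6.6, Boom=6.2.
A1 regrets: 0.9, 1.3, 1.6, 0.0 → max 1.6
A2 regrets: 0.0, 0.2, 0.0, 0.5 → max 0.5
A3 regrets: 1.1, 1.4, 1.6, 0.9 → max 1.6
A4 regrets: 0.1, 1.7, 0.8, 2.0 → max 2.0
A5 regrets: 0.2, 0.2, 0.1, 1.5 → max 1.5
A6 regrets: 1.9, 0.0, 1.1, 0.9 → max 1.9
Smallest max regret = 0.5 → A2.

A2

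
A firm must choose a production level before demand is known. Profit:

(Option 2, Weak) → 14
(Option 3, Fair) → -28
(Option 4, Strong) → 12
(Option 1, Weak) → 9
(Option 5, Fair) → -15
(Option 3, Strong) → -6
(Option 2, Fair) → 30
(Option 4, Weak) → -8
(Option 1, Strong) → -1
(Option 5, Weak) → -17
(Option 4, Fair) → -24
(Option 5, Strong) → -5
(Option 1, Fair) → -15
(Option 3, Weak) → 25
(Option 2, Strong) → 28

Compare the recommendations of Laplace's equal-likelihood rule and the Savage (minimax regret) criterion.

laplace → Option 2; minimax regret → Option 2 (agree)

Row averages: Option 1=-7/3, Option 2=24, Option 3=-3, Option 4=-20/3, Option 5=-37/3
Highest average = 24 → Option 2.
Column bests: Weak=25, Fair=30, Strong=28.
Option 1 regrets: 16, 45, 29 → max 45
Option 2 regrets: 11, 0, 0 → max 11
Option 3 regrets: 0, 58, 34 → max 58
Option 4 regrets: 33, 54, 16 → max 54
Option 5 regrets: 42, 45, 33 → max 45
Smallest max regret = 11 → Option 2.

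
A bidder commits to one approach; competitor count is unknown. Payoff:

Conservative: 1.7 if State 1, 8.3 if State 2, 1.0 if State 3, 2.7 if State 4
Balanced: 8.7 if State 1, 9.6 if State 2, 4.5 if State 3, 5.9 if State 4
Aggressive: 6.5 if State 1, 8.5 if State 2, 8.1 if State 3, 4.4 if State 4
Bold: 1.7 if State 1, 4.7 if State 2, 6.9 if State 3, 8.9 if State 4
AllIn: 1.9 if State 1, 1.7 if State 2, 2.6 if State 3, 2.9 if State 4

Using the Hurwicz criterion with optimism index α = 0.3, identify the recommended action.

Conservative: 0.3·8.3 + 0.7·1.0 = 3.19
Balanced: 0.3·9.6 + 0.7·4.5 = 6.03
Aggressive: 0.3·8.5 + 0.7·4.4 = 5.63
Bold: 0.3·8.9 + 0.7·1.7 = 3.86
AllIn: 0.3·2.9 + 0.7·1.7 = 2.06
Highest Hurwicz score = 6.03 → Balanced.

Balanced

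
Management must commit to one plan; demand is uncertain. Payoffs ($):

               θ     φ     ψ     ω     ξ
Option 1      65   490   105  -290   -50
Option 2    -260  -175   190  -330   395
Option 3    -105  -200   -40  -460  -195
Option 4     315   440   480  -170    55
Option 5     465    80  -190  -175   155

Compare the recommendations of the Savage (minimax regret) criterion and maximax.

minimax regret → Option 4; maximax → Option 1 (disagree)

Column bests: θ=465, φ=490, ψ=480, ω=-170, ξ=395.
Option 1 regrets: 400, 0, 375, 120, 445 → max 445
Option 2 regrets: 725, 665, 290, 160, 0 → max 725
Option 3 regrets: 570, 690, 520, 290, 590 → max 690
Option 4 regrets: 150, 50, 0, 0, 340 → max 340
Option 5 regrets: 0, 410, 670, 5, 240 → max 670
Smallest max regret = 340 → Option 4.
Row maxima: Option 1=490, Option 2=395, Option 3=-40, Option 4=480, Option 5=465
Best best-case = 490 → Option 1.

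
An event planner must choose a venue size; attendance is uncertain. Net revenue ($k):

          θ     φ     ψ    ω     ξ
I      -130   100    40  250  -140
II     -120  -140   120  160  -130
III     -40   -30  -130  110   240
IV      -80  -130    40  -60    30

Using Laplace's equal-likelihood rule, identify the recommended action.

Row averages: I=24, II=-22, III=30, IV=-40
Highest average = 30 → III.

III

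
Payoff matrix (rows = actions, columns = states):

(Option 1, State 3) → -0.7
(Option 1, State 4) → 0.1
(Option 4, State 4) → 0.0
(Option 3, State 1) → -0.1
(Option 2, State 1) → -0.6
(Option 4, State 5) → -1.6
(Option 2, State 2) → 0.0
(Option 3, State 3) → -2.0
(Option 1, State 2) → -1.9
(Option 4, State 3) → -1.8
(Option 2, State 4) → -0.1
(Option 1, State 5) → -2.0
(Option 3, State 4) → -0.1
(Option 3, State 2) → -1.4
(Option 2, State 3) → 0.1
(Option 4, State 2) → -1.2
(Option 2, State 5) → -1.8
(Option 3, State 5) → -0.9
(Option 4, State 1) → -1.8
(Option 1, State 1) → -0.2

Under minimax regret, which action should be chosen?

Column bests: State 1=-0.1, State 2=0.0, State 3=0.1, State 4=0.1, State 5=-0.9.
Option 1 regrets: 0.1, 1.9, 0.8, 0.0, 1.1 → max 1.9
Option 2 regrets: 0.5, 0.0, 0.0, 0.2, 0.9 → max 0.9
Option 3 regrets: 0.0, 1.4, 2.1, 0.2, 0.0 → max 2.1
Option 4 regrets: 1.7, 1.2, 1.9, 0.1, 0.7 → max 1.9
Smallest max regret = 0.9 → Option 2.

Option 2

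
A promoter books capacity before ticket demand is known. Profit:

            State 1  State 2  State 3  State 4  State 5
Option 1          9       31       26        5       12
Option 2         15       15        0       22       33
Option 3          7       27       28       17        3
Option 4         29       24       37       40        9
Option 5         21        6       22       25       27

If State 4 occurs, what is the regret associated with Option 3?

23

Best payoff under State 4 is 40.
Regret = 40 − 17 = 23.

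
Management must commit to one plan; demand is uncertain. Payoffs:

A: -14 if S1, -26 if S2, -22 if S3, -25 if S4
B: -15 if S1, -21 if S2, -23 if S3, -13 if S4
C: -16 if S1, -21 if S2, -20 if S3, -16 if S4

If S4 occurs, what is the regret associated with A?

12

Best payoff under S4 is -13.
Regret = -13 − (-25) = 12.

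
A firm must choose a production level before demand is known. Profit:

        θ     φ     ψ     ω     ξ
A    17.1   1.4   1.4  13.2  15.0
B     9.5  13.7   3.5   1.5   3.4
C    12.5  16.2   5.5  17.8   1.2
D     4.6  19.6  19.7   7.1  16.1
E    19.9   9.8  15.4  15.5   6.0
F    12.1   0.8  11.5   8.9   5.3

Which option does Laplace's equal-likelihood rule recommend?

Row averages: A=9.62, B=6.32, C=10.64, D=13.42, E=13.32, F=7.72
Highest average = 13.42 → D.

D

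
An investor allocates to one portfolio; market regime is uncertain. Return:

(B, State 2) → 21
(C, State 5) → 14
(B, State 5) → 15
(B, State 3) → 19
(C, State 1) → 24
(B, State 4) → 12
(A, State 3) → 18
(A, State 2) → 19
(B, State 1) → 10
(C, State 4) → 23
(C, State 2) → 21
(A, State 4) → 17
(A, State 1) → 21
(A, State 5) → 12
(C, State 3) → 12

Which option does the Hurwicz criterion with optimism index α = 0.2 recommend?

C

A: 0.2·21 + 0.8·12 = 13.8
B: 0.2·21 + 0.8·10 = 12.2
C: 0.2·24 + 0.8·12 = 14.4
Highest Hurwicz score = 14.4 → C.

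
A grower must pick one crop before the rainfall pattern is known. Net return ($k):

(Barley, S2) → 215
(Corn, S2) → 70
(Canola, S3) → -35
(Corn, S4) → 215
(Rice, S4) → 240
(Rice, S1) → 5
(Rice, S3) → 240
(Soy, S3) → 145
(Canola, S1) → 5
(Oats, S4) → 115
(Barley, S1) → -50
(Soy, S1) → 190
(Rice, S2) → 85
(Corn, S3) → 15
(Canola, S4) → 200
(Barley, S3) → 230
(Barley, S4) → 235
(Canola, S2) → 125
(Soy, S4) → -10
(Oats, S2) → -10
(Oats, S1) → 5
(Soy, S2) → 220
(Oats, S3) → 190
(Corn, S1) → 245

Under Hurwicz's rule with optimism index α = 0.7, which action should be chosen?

Corn

Soy: 0.7·220 + 0.3·(-10) = 151
Barley: 0.7·235 + 0.3·(-50) = 149.5
Corn: 0.7·245 + 0.3·15 = 176
Oats: 0.7·190 + 0.3·(-10) = 130
Rice: 0.7·240 + 0.3·5 = 169.5
Canola: 0.7·200 + 0.3·(-35) = 129.5
Highest Hurwicz score = 176 → Corn.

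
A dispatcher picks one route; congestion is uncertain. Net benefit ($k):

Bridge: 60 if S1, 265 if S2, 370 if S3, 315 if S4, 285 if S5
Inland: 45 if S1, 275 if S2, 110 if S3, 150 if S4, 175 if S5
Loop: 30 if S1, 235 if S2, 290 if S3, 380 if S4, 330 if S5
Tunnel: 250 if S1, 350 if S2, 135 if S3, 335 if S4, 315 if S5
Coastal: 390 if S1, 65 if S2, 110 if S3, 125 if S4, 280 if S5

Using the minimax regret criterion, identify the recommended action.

Tunnel

Column bests: S1=390, S2=350, S3=370, S4=380, S5=330.
Bridge regrets: 330, 85, 0, 65, 45 → max 330
Inland regrets: 345, 75, 260, 230, 155 → max 345
Loop regrets: 360, 115, 80, 0, 0 → max 360
Tunnel regrets: 140, 0, 235, 45, 15 → max 235
Coastal regrets: 0, 285, 260, 255, 50 → max 285
Smallest max regret = 235 → Tunnel.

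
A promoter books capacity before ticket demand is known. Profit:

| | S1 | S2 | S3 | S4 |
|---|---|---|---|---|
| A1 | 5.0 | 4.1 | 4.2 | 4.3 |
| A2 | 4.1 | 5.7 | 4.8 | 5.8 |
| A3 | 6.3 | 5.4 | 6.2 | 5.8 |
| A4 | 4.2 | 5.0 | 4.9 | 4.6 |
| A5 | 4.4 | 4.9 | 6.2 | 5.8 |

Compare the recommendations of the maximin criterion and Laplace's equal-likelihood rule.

Row minima: A1=4.1, A2=4.1, A3=5.4, A4=4.2, A5=4.4
Best worst-case = 5.4 → A3.
Row averages: A1=4.4, A2=5.1, A3=5.925, A4=4.675, A5=5.325
Highest average = 5.925 → A3.

maximin → A3; laplace → A3 (agree)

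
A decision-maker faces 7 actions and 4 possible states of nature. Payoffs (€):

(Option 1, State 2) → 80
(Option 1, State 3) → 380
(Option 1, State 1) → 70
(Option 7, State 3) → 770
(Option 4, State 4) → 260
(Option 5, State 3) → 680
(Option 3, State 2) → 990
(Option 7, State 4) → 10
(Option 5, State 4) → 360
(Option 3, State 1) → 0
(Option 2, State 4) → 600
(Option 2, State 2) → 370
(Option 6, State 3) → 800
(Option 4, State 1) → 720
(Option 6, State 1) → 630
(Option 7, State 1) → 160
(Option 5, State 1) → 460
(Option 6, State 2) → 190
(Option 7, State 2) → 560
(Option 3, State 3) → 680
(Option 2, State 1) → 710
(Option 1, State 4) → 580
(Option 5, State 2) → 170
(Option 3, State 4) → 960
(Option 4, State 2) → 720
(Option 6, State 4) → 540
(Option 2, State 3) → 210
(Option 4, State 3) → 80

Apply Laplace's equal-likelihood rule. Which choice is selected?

Row averages: Option 1=277.5, Option 2=472.5, Option 3=657.5, Option 4=445, Option 5=417.5, Option 6=540, Option 7=375
Highest average = 657.5 → Option 3.

Option 3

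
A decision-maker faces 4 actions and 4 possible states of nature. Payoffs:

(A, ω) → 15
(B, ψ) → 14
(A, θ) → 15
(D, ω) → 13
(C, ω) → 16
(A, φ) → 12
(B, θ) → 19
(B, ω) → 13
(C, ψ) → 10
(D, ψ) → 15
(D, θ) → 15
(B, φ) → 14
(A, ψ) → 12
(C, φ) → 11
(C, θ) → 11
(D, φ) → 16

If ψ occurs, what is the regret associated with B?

Best payoff under ψ is 15.
Regret = 15 − 14 = 1.

1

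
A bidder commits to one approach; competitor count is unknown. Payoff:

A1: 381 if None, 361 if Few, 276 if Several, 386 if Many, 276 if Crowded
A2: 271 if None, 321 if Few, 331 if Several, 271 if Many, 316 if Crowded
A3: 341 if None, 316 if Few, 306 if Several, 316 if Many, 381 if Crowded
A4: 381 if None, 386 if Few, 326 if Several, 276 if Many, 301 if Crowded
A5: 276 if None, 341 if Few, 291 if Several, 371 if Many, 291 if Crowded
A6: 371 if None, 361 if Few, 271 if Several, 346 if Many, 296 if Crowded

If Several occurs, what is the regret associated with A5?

40

Best payoff under Several is 331.
Regret = 331 − 291 = 40.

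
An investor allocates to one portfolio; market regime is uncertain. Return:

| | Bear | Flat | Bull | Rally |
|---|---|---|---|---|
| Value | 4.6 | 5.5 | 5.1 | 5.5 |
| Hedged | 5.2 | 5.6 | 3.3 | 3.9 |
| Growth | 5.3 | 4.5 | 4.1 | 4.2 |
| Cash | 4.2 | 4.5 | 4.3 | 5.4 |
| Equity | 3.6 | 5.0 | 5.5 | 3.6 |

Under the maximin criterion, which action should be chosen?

Value

Row minima: Value=4.6, Hedged=3.3, Growth=4.1, Cash=4.2, Equity=3.6
Best worst-case = 4.6 → Value.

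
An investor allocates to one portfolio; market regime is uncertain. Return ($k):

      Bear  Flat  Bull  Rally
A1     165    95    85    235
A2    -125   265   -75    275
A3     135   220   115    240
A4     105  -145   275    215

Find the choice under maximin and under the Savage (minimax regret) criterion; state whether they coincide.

maximin → A3; minimax regret → A3 (agree)

Row minima: A1=85, A2=-125, A3=115, A4=-145
Best worst-case = 115 → A3.
Column bests: Bear=165, Flat=265, Bull=275, Rally=275.
A1 regrets: 0, 170, 190, 40 → max 190
A2 regrets: 290, 0, 350, 0 → max 350
A3 regrets: 30, 45, 160, 35 → max 160
A4 regrets: 60, 410, 0, 60 → max 410
Smallest max regret = 160 → A3.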